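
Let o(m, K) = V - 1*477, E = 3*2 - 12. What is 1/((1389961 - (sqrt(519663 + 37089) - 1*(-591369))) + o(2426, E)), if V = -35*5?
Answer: 66495/53058973904 + sqrt(34797)/159176921712 ≈ 1.2544e-6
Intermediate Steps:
E = -6 (E = 6 - 12 = -6)
V = -175
o(m, K) = -652 (o(m, K) = -175 - 1*477 = -175 - 477 = -652)
1/((1389961 - (sqrt(519663 + 37089) - 1*(-591369))) + o(2426, E)) = 1/((1389961 - (sqrt(519663 + 37089) - 1*(-591369))) - 652) = 1/((1389961 - (sqrt(556752) + 591369)) - 652) = 1/((1389961 - (4*sqrt(34797) + 591369)) - 652) = 1/((1389961 - (591369 + 4*sqrt(34797))) - 652) = 1/((1389961 + (-591369 - 4*sqrt(34797))) - 652) = 1/((798592 - 4*sqrt(34797)) - 652) = 1/(797940 - 4*sqrt(34797))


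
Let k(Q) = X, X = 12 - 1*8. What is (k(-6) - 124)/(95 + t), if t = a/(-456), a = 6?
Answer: -9120/7219 ≈ -1.2633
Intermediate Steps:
X = 4 (X = 12 - 8 = 4)
k(Q) = 4
t = -1/76 (t = 6/(-456) = 6*(-1/456) = -1/76 ≈ -0.013158)
(k(-6) - 124)/(95 + t) = (4 - 124)/(95 - 1/76) = -120/7219/76 = -120*76/7219 = -9120/7219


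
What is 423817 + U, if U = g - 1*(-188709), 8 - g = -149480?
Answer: 762014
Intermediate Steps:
g = 149488 (g = 8 - 1*(-149480) = 8 + 149480 = 149488)
U = 338197 (U = 149488 - 1*(-188709) = 149488 + 188709 = 338197)
423817 + U = 423817 + 338197 = 762014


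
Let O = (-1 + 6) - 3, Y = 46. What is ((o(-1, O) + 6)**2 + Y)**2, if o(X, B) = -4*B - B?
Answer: 3844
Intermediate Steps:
O = 2 (O = 5 - 3 = 2)
o(X, B) = -5*B
((o(-1, O) + 6)**2 + Y)**2 = ((-5*2 + 6)**2 + 46)**2 = ((-10 + 6)**2 + 46)**2 = ((-4)**2 + 46)**2 = (16 + 46)**2 = 62**2 = 3844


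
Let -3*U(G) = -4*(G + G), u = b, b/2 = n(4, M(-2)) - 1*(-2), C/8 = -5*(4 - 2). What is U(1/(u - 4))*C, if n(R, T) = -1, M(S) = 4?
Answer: 320/3 ≈ 106.67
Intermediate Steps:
C = -80 (C = 8*(-5*(4 - 2)) = 8*(-5*2) = 8*(-10) = -80)
b = 2 (b = 2*(-1 - 1*(-2)) = 2*(-1 + 2) = 2*1 = 2)
u = 2
U(G) = 8*G/3 (U(G) = -(-4)*(G + G)/3 = -(-4)*2*G/3 = -(-8)*G/3 = 8*G/3)
U(1/(u - 4))*C = (8/(3*(2 - 4)))*(-80) = ((8/3)/(-2))*(-80) = ((8/3)*(-½))*(-80) = -4/3*(-80) = 320/3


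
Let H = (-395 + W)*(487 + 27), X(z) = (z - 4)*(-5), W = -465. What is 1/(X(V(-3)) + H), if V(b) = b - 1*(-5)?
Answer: -1/442030 ≈ -2.2623e-6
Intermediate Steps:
V(b) = 5 + b (V(b) = b + 5 = 5 + b)
X(z) = 20 - 5*z (X(z) = (-4 + z)*(-5) = 20 - 5*z)
H = -442040 (H = (-395 - 465)*(487 + 27) = -860*514 = -442040)
1/(X(V(-3)) + H) = 1/((20 - 5*(5 - 3)) - 442040) = 1/((20 - 5*2) - 442040) = 1/((20 - 10) - 442040) = 1/(10 - 442040) = 1/(-442030) = -1/442030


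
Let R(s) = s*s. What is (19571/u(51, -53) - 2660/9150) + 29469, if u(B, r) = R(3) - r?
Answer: 1689667343/56730 ≈ 29784.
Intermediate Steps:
R(s) = s**2
u(B, r) = 9 - r (u(B, r) = 3**2 - r = 9 - r)
(19571/u(51, -53) - 2660/9150) + 29469 = (19571/(9 - 1*(-53)) - 2660/9150) + 29469 = (19571/(9 + 53) - 2660*1/9150) + 29469 = (19571/62 - 266/915) + 29469 = 17890973/56730 + 29469 = 1689667343/56730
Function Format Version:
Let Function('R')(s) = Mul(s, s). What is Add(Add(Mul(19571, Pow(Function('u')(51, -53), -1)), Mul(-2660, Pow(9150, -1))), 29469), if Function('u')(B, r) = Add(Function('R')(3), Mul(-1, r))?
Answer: Rational(1689667343, 56730) ≈ 29784.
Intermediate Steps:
Function('R')(s) = Pow(s, 2)
Function('u')(B, r) = Add(9, Mul(-1, r)) (Function('u')(B, r) = Add(Pow(3, 2), Mul(-1, r)) = Add(9, Mul(-1, r)))
Add(Add(Mul(19571, Pow(Function('u')(51, -53), -1)), Mul(-2660, Pow(9150, -1))), 29469) = Add(Add(Mul(19571, Pow(Add(9, Mul(-1, -53)), -1)), Mul(-2660, Pow(9150, -1))), 29469) = Add(Add(Mul(19571, Pow(Add(9, 53), -1)), Mul(-2660, Rational(1, 9150))), 29469) = Add(Add(Mul(19571, Pow(62, -1)), Rational(-266, 915)), 29469) = Add(Add(Mul(19571, Rational(1, 62)), Rational(-266, 915)), 29469) = Add(Add(Rational(19571, 62), Rational(-266, 915)), 29469) = Add(Rational(17890973, 56730), 29469) = Rational(1689667343, 56730)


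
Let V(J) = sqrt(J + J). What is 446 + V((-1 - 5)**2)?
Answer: 446 + 6*sqrt(2) ≈ 454.49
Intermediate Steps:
V(J) = sqrt(2)*sqrt(J) (V(J) = sqrt(2*J) = sqrt(2)*sqrt(J))
446 + V((-1 - 5)**2) = 446 + sqrt(2)*sqrt((-1 - 5)**2) = 446 + sqrt(2)*sqrt((-6)**2) = 446 + sqrt(2)*sqrt(36) = 446 + sqrt(2)*6 = 446 + 6*sqrt(2)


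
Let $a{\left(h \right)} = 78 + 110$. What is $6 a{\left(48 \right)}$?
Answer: $1128$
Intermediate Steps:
$a{\left(h \right)} = 188$
$6 a{\left(48 \right)} = 6 \cdot 188 = 1128$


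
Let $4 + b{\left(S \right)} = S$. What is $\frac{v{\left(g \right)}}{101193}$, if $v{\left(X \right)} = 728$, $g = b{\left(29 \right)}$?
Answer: $\frac{728}{101193} \approx 0.0071942$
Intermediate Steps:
$b{\left(S \right)} = -4 + S$
$g = 25$ ($g = -4 + 29 = 25$)
$\frac{v{\left(g \right)}}{101193} = \frac{728}{101193}$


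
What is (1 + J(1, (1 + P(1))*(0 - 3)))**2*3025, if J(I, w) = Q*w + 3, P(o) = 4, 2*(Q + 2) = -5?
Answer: 61858225/4 ≈ 1.5465e+7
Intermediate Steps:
Q = -9/2 (Q = -2 + (1/2)*(-5) = -2 - 5/2 = -9/2 ≈ -4.5000)
J(I, w) = 3 - 9*w/2 (J(I, w) = -9*w/2 + 3 = 3 - 9*w/2)
(1 + J(1, (1 + P(1))*(0 - 3)))**2*3025 = (1 + (3 - 9*(1 + 4)*(0 - 3)/2))**2*3025 = (1 + (3 - 45*(-3)/2))**2*3025 = (1 + (3 - 9/2*(-15)))**2*3025 = (1 + (3 + 135/2))**2*3025 = (1 + 141/2)**2*3025 = (143/2)**2*3025 = (20449/4)*3025 = 61858225/4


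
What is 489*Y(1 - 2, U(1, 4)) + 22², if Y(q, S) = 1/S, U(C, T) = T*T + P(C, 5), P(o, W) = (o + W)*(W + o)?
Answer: 25657/52 ≈ 493.40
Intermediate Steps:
P(o, W) = (W + o)² (P(o, W) = (W + o)*(W + o) = (W + o)²)
U(C, T) = T² + (5 + C)² (U(C, T) = T*T + (5 + C)² = T² + (5 + C)²)
489*Y(1 - 2, U(1, 4)) + 22² = 489/(4² + (5 + 1)²) + 22² = 489/(16 + 6²) + 484 = 489/(16 + 36) + 484 = 489/52 + 484 = 25657/52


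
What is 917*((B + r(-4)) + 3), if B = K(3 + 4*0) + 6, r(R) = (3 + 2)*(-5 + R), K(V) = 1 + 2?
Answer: -30261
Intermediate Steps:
K(V) = 3
r(R) = -25 + 5*R (r(R) = 5*(-5 + R) = -25 + 5*R)
B = 9 (B = 3 + 6 = 9)
917*((B + r(-4)) + 3) = 917*((9 + (-25 + 5*(-4))) + 3) = 917*((9 + (-25 - 20)) + 3) = 917*((9 - 45) + 3) = 917*(-36 + 3) = 917*(-33) = -30261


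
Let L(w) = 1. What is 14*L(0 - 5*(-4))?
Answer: 14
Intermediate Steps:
14*L(0 - 5*(-4)) = 14*1 = 14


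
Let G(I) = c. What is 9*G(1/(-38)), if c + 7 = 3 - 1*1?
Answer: -45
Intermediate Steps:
c = -5 (c = -7 + (3 - 1*1) = -7 + (3 - 1) = -7 + 2 = -5)
G(I) = -5
9*G(1/(-38)) = 9*(-5) = -45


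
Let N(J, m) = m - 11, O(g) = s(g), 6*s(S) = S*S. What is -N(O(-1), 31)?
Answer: -20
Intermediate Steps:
s(S) = S²/6 (s(S) = (S*S)/6 = S²/6)
O(g) = g²/6
N(J, m) = -11 + m
-N(O(-1), 31) = -(-11 + 31) = -1*20 = -20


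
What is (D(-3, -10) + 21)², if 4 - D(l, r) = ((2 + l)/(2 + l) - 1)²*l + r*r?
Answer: 5625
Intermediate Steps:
D(l, r) = 4 - r² (D(l, r) = 4 - (((2 + l)/(2 + l) - 1)²*l + r*r) = 4 - ((1 - 1)²*l + r²) = 4 - (0²*l + r²) = 4 - (0*l + r²) = 4 - (0 + r²) = 4 - r²)
(D(-3, -10) + 21)² = ((4 - 1*(-10)²) + 21)² = ((4 - 1*100) + 21)² = ((4 - 100) + 21)² = (-96 + 21)² = (-75)² = 5625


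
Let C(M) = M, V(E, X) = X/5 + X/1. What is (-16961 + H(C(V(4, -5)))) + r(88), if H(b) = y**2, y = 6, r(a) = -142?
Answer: -17067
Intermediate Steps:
V(E, X) = 6*X/5 (V(E, X) = X*(1/5) + X*1 = X/5 + X = 6*X/5)
H(b) = 36 (H(b) = 6**2 = 36)
(-16961 + H(C(V(4, -5)))) + r(88) = (-16961 + 36) - 142 = -16925 - 142 = -17067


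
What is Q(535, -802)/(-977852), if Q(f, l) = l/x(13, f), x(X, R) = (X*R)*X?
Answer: 401/44206244290 ≈ 9.0711e-9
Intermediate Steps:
x(X, R) = R*X² (x(X, R) = (R*X)*X = R*X²)
Q(f, l) = l/(169*f) (Q(f, l) = l/((f*13²)) = l/((f*169)) = l/((169*f)) = l*(1/(169*f)) = l/(169*f))
Q(535, -802)/(-977852) = ((1/169)*(-802)/535)/(-977852) = ((1/169)*(-802)*(1/535))*(-1/977852) = -802/90415*(-1/977852) = 401/44206244290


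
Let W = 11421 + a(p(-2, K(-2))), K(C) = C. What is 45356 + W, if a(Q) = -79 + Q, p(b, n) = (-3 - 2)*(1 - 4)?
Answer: 56713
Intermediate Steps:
p(b, n) = 15 (p(b, n) = -5*(-3) = 15)
W = 11357 (W = 11421 + (-79 + 15) = 11421 - 64 = 11357)
45356 + W = 45356 + 11357 = 56713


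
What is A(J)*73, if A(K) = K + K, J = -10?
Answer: -1460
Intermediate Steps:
A(K) = 2*K
A(J)*73 = (2*(-10))*73 = -20*73 = -1460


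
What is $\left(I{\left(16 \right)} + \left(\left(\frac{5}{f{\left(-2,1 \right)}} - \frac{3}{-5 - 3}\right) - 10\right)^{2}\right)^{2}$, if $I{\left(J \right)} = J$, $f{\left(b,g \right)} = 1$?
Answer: $\frac{5726449}{4096} \approx 1398.1$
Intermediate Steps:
$\left(I{\left(16 \right)} + \left(\left(\frac{5}{f{\left(-2,1 \right)}} - \frac{3}{-5 - 3}\right) - 10\right)^{2}\right)^{2} = \left(16 + \left(\left(\frac{5}{1} - \frac{3}{-5 - 3}\right) - 10\right)^{2}\right)^{2} = \left(16 + \left(\left(5 \cdot 1 - \frac{3}{-8}\right) - 10\right)^{2}\right)^{2} = \left(16 + \left(\left(5 - - \frac{3}{8}\right) - 10\right)^{2}\right)^{2} = \left(16 + \left(\left(5 + \frac{3}{8}\right) - 10\right)^{2}\right)^{2} = \left(16 + \left(\frac{43}{8} - 10\right)^{2}\right)^{2} = \left(16 + \left(- \frac{37}{8}\right)^{2}\right)^{2} = \left(16 + \frac{1369}{64}\right)^{2} = \left(\frac{2393}{64}\right)^{2} = \frac{5726449}{4096}$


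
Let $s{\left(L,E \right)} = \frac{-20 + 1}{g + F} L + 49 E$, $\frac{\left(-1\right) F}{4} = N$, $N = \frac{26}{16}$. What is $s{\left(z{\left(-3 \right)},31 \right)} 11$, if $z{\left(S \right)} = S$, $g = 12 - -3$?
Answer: $\frac{285307}{17} \approx 16783.0$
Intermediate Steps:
$g = 15$ ($g = 12 + 3 = 15$)
$N = \frac{13}{8}$ ($N = 26 \cdot \frac{1}{16} = \frac{13}{8} \approx 1.625$)
$F = - \frac{13}{2}$ ($F = \left(-4\right) \frac{13}{8} = - \frac{13}{2} \approx -6.5$)
$s{\left(L,E \right)} = 49 E - \frac{38 L}{17}$ ($s{\left(L,E \right)} = \frac{-20 + 1}{15 - \frac{13}{2}} L + 49 E = - \frac{19}{\frac{17}{2}} L + 49 E = \left(-19\right) \frac{2}{17} L + 49 E = - \frac{38 L}{17} + 49 E = 49 E - \frac{38 L}{17}$)
$s{\left(z{\left(-3 \right)},31 \right)} 11 = \left(49 \cdot 31 - - \frac{114}{17}\right) 11 = \left(1519 + \frac{114}{17}\right) 11 = \frac{25937}{17} \cdot 11 = \frac{285307}{17}$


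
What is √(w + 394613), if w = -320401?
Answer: 2*√18553 ≈ 272.42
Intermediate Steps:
√(w + 394613) = √(-320401 + 394613) = √74212 = 2*√18553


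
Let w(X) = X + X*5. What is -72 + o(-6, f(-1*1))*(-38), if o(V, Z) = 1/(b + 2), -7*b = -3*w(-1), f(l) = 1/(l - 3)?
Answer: -11/2 ≈ -5.5000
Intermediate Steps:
w(X) = 6*X (w(X) = X + 5*X = 6*X)
f(l) = 1/(-3 + l)
b = -18/7 (b = -(-3)*6*(-1)/7 = -(-3)*(-6)/7 = -⅐*18 = -18/7 ≈ -2.5714)
o(V, Z) = -7/4 (o(V, Z) = 1/(-18/7 + 2) = 1/(-4/7) = -7/4)
-72 + o(-6, f(-1*1))*(-38) = -72 - 7/4*(-38) = -72 + 133/2 = -11/2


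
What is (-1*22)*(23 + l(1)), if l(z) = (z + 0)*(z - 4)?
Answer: -440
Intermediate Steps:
l(z) = z*(-4 + z)
(-1*22)*(23 + l(1)) = (-1*22)*(23 + 1*(-4 + 1)) = -22*(23 + 1*(-3)) = -22*(23 - 3) = -22*20 = -440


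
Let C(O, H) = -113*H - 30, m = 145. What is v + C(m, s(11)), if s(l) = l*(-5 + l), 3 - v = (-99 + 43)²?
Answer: -10621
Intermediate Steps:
v = -3133 (v = 3 - (-99 + 43)² = 3 - 1*(-56)² = 3 - 1*3136 = 3 - 3136 = -3133)
C(O, H) = -30 - 113*H
v + C(m, s(11)) = -3133 + (-30 - 1243*(-5 + 11)) = -3133 + (-30 - 1243*6) = -3133 + (-30 - 113*66) = -3133 + (-30 - 7458) = -3133 - 7488 = -10621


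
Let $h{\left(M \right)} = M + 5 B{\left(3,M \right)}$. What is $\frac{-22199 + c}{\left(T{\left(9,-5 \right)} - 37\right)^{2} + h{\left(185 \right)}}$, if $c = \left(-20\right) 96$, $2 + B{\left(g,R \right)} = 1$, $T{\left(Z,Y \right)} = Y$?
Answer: $- \frac{24119}{1944} \approx -12.407$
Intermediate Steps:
$B{\left(g,R \right)} = -1$ ($B{\left(g,R \right)} = -2 + 1 = -1$)
$c = -1920$
$h{\left(M \right)} = -5 + M$ ($h{\left(M \right)} = M + 5 \left(-1\right) = M - 5 = -5 + M$)
$\frac{-22199 + c}{\left(T{\left(9,-5 \right)} - 37\right)^{2} + h{\left(185 \right)}} = \frac{-22199 - 1920}{\left(-5 - 37\right)^{2} + \left(-5 + 185\right)} = - \frac{24119}{\left(-42\right)^{2} + 180} = - \frac{24119}{1764 + 180} = - \frac{24119}{1944}$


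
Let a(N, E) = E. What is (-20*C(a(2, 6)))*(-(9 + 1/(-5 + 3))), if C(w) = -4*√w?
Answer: -680*√6 ≈ -1665.7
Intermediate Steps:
(-20*C(a(2, 6)))*(-(9 + 1/(-5 + 3))) = (-(-80)*√6)*(-(9 + 1/(-5 + 3))) = (80*√6)*(-(9 + 1/(-2))) = (80*√6)*(-(9 - ½)) = (80*√6)*(-1*17/2) = (80*√6)*(-17/2) = -680*√6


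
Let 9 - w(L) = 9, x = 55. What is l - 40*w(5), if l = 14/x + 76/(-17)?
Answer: -3942/935 ≈ -4.2160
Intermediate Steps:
w(L) = 0 (w(L) = 9 - 1*9 = 9 - 9 = 0)
l = -3942/935 (l = 14/55 + 76/(-17) = 14*(1/55) + 76*(-1/17) = 14/55 - 76/17 = -3942/935 ≈ -4.2160)
l - 40*w(5) = -3942/935 - 40*0 = -3942/935 + 0 = -3942/935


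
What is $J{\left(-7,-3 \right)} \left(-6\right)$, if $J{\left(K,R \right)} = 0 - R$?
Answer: $-18$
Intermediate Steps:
$J{\left(K,R \right)} = - R$
$J{\left(-7,-3 \right)} \left(-6\right) = \left(-1\right) \left(-3\right) \left(-6\right) = 3 \left(-6\right) = -18$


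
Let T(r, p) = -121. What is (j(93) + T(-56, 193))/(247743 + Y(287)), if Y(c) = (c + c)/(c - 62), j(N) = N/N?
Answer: -27000/55742749 ≈ -0.00048437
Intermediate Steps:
j(N) = 1
Y(c) = 2*c/(-62 + c) (Y(c) = (2*c)/(-62 + c) = 2*c/(-62 + c))
(j(93) + T(-56, 193))/(247743 + Y(287)) = (1 - 121)/(247743 + 2*287/(-62 + 287)) = -120/(247743 + 2*287/225) = -120/(247743 + 2*287*(1/225)) = -120/(247743 + 574/225) = -120/55742749/225 = -120*225/55742749 = -27000/55742749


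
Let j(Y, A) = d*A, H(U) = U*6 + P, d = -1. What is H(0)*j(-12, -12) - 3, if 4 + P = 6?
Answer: 21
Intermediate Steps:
P = 2 (P = -4 + 6 = 2)
H(U) = 2 + 6*U (H(U) = U*6 + 2 = 6*U + 2 = 2 + 6*U)
j(Y, A) = -A
H(0)*j(-12, -12) - 3 = (2 + 6*0)*(-1*(-12)) - 3 = (2 + 0)*12 - 3 = 2*12 - 3 = 24 - 3 = 21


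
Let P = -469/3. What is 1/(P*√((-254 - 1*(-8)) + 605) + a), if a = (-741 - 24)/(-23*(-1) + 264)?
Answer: 1975995/6504345104606 - 115893183*√359/6504345104606 ≈ -0.00033730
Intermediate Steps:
a = -765/287 (a = -765/(23 + 264) = -765/287 ≈ -2.6655)
P = -469/3 (P = -469*⅓ = -469/3 ≈ -156.33)
1/(P*√((-254 - 1*(-8)) + 605) + a) = 1/(-469*√((-254 - 1*(-8)) + 605)/3 - 765/287) = 1/(-469*√((-254 + 8) + 605)/3 - 765/287) = 1/(-469*√(-246 + 605)/3 - 765/287) = 1/(-469*√359/3 - 765/287) = 1/(-765/287 - 469*√359/3)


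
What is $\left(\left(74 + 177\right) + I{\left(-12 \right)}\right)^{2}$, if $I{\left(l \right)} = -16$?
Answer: $55225$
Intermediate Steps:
$\left(\left(74 + 177\right) + I{\left(-12 \right)}\right)^{2} = \left(\left(74 + 177\right) - 16\right)^{2} = \left(251 - 16\right)^{2} = 235^{2} = 55225$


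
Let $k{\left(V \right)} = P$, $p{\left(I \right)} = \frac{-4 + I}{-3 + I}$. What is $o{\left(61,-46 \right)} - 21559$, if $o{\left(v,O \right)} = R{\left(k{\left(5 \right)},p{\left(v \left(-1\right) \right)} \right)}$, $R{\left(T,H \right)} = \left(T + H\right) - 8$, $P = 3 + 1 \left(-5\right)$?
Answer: $- \frac{1380351}{64} \approx -21568.0$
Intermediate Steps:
$p{\left(I \right)} = \frac{-4 + I}{-3 + I}$
$P = -2$ ($P = 3 - 5 = -2$)
$k{\left(V \right)} = -2$
$R{\left(T,H \right)} = -8 + H + T$ ($R{\left(T,H \right)} = \left(H + T\right) - 8 = -8 + H + T$)
$o{\left(v,O \right)} = -10 + \frac{-4 - v}{-3 - v}$ ($o{\left(v,O \right)} = -8 + \frac{-4 + v \left(-1\right)}{-3 + v \left(-1\right)} - 2 = -8 + \frac{-4 - v}{-3 - v} - 2 = -10 + \frac{-4 - v}{-3 - v}$)
$o{\left(61,-46 \right)} - 21559 = \frac{-26 - 549}{3 + 61} - 21559 = \frac{-26 - 549}{64} - 21559 = \frac{1}{64} \left(-575\right) - 21559 = - \frac{575}{64} - 21559 = - \frac{1380351}{64}$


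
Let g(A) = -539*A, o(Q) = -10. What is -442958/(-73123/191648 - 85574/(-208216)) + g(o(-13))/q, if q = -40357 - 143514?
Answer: -406260119551088983298/26999327675433 ≈ -1.5047e+7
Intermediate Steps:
q = -183871
-442958/(-73123/191648 - 85574/(-208216)) + g(o(-13))/q = -442958/(-73123/191648 - 85574/(-208216)) - 539*(-10)/(-183871) = -442958/(-73123*1/191648 - 85574*(-1/208216)) + 5390*(-1/183871) = -442958/(-73123/191648 + 42787/104108) - 5390/183871 = -442958/146838423/4988022496 - 5390/183871 = -442958*4988022496/146838423 - 5390/183871 = -2209484468783168/146838423 - 5390/183871 = -406260119551088983298/26999327675433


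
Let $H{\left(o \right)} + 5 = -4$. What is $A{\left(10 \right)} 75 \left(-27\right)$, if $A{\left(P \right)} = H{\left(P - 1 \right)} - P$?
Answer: $38475$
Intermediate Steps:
$H{\left(o \right)} = -9$ ($H{\left(o \right)} = -5 - 4 = -9$)
$A{\left(P \right)} = -9 - P$
$A{\left(10 \right)} 75 \left(-27\right) = \left(-9 - 10\right) 75 \left(-27\right) = \left(-19\right) 75 \left(-27\right) = \left(-1425\right) \left(-27\right) = 38475$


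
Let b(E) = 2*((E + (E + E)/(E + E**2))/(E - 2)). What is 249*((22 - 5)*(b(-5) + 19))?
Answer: 609552/7 ≈ 87079.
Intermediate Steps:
b(E) = 2*(E + 2*E/(E + E**2))/(-2 + E) (b(E) = 2*((E + (2*E)/(E + E**2))/(-2 + E)) = 2*((E + 2*E/(E + E**2))/(-2 + E)) = 2*(E + 2*E/(E + E**2))/(-2 + E))
249*((22 - 5)*(b(-5) + 19)) = 249*((22 - 5)*(2*(2 - 5 + (-5)**2)/(-2 + (-5)**2 - 1*(-5)) + 19)) = 249*(17*(2*(2 - 5 + 25)/(-2 + 25 + 5) + 19)) = 249*(17*(2*22/28 + 19)) = 249*(17*(2*(1/28)*22 + 19)) = 249*(17*(11/7 + 19)) = 249*(17*(144/7)) = 249*(2448/7) = 609552/7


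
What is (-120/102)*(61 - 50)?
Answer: -220/17 ≈ -12.941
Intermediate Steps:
(-120/102)*(61 - 50) = -120*1/102*11 = -20/17*11 = -220/17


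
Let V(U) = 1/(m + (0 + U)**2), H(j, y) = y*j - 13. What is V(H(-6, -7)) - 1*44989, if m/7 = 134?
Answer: -80035430/1779 ≈ -44989.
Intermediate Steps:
m = 938 (m = 7*134 = 938)
H(j, y) = -13 + j*y (H(j, y) = j*y - 13 = -13 + j*y)
V(U) = 1/(938 + U**2) (V(U) = 1/(938 + (0 + U)**2) = 1/(938 + U**2))
V(H(-6, -7)) - 1*44989 = 1/(938 + (-13 - 6*(-7))**2) - 1*44989 = 1/(938 + (-13 + 42)**2) - 44989 = 1/(938 + 29**2) - 44989 = 1/(938 + 841) - 44989 = 1/1779 - 44989 = -80035430/1779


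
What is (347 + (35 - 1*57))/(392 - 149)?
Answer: 325/243 ≈ 1.3374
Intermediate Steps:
(347 + (35 - 1*57))/(392 - 149) = (347 + (35 - 57))/243 = (347 - 22)*(1/243) = 325*(1/243) = 325/243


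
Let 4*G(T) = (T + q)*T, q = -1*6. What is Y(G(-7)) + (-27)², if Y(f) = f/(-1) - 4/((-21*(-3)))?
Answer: 177959/252 ≈ 706.19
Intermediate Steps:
q = -6
G(T) = T*(-6 + T)/4 (G(T) = ((T - 6)*T)/4 = ((-6 + T)*T)/4 = (T*(-6 + T))/4 = T*(-6 + T)/4)
Y(f) = -4/63 - f (Y(f) = f*(-1) - 4/63 = -f - 4*1/63 = -f - 4/63 = -4/63 - f)
Y(G(-7)) + (-27)² = (-4/63 - (-7)*(-6 - 7)/4) + (-27)² = (-4/63 - (-7)*(-13)/4) + 729 = (-4/63 - 1*91/4) + 729 = (-4/63 - 91/4) + 729 = -5749/252 + 729 = 177959/252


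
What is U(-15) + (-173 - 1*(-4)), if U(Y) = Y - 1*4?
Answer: -188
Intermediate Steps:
U(Y) = -4 + Y (U(Y) = Y - 4 = -4 + Y)
U(-15) + (-173 - 1*(-4)) = (-4 - 15) + (-173 - 1*(-4)) = -19 + (-173 + 4) = -19 - 169 = -188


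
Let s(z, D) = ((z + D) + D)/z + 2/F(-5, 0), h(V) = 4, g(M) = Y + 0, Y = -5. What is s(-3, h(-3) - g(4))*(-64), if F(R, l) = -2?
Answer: 384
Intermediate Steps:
g(M) = -5 (g(M) = -5 + 0 = -5)
s(z, D) = -1 + (z + 2*D)/z (s(z, D) = ((z + D) + D)/z + 2/(-2) = ((D + z) + D)/z + 2*(-1/2) = (z + 2*D)/z - 1 = -1 + (z + 2*D)/z)
s(-3, h(-3) - g(4))*(-64) = (2*(4 - 1*(-5))/(-3))*(-64) = (2*(4 + 5)*(-1/3))*(-64) = (2*9*(-1/3))*(-64) = -6*(-64) = 384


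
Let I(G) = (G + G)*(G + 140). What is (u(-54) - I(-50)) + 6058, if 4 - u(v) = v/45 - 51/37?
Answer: 2786947/185 ≈ 15065.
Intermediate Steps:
I(G) = 2*G*(140 + G) (I(G) = (2*G)*(140 + G) = 2*G*(140 + G))
u(v) = 199/37 - v/45 (u(v) = 4 - (v/45 - 51/37) = 4 - (-51/37 + v/45) = 4 + (51/37 - v/45) = 199/37 - v/45)
(u(-54) - I(-50)) + 6058 = ((199/37 - 1/45*(-54)) - 2*(-50)*(140 - 50)) + 6058 = ((199/37 + 6/5) - 2*(-50)*90) + 6058 = (1217/185 - 1*(-9000)) + 6058 = (1217/185 + 9000) + 6058 = 1666217/185 + 6058 = 2786947/185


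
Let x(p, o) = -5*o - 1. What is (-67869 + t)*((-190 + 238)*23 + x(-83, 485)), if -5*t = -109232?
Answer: 304209386/5 ≈ 6.0842e+7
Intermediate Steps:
t = 109232/5 (t = -1/5*(-109232) = 109232/5 ≈ 21846.)
x(p, o) = -1 - 5*o
(-67869 + t)*((-190 + 238)*23 + x(-83, 485)) = (-67869 + 109232/5)*((-190 + 238)*23 + (-1 - 5*485)) = -230113*(48*23 + (-1 - 2425))/5 = -230113*(1104 - 2426)/5 = -230113/5*(-1322) = 304209386/5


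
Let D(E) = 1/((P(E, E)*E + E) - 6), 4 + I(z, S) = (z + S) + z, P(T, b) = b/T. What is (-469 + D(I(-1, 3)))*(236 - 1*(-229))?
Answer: -872495/4 ≈ -2.1812e+5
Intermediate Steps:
I(z, S) = -4 + S + 2*z (I(z, S) = -4 + ((z + S) + z) = -4 + ((S + z) + z) = -4 + (S + 2*z) = -4 + S + 2*z)
D(E) = 1/(-6 + 2*E) (D(E) = 1/(((E/E)*E + E) - 6) = 1/((1*E + E) - 6) = 1/((E + E) - 6) = 1/(2*E - 6) = 1/(-6 + 2*E))
(-469 + D(I(-1, 3)))*(236 - 1*(-229)) = (-469 + 1/(2*(-3 + (-4 + 3 + 2*(-1)))))*(236 - 1*(-229)) = (-469 + 1/(2*(-3 + (-4 + 3 - 2))))*(236 + 229) = (-469 + 1/(2*(-3 - 3)))*465 = (-469 + (1/2)/(-6))*465 = (-469 + (1/2)*(-1/6))*465 = (-469 - 1/12)*465 = -5629/12*465 = -872495/4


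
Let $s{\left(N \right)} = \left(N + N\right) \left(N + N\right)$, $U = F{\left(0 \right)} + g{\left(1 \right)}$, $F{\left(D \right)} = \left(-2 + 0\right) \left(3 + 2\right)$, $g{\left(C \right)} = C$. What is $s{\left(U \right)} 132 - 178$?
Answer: $42590$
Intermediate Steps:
$F{\left(D \right)} = -10$ ($F{\left(D \right)} = \left(-2\right) 5 = -10$)
$U = -9$ ($U = -10 + 1 = -9$)
$s{\left(N \right)} = 4 N^{2}$ ($s{\left(N \right)} = 2 N 2 N = 4 N^{2}$)
$s{\left(U \right)} 132 - 178 = 4 \left(-9\right)^{2} \cdot 132 - 178 = 4 \cdot 81 \cdot 132 - 178 = 324 \cdot 132 - 178 = 42768 - 178 = 42590$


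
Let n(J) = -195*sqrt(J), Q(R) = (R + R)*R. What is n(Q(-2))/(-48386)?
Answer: 15*sqrt(2)/1861 ≈ 0.011399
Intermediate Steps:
Q(R) = 2*R**2 (Q(R) = (2*R)*R = 2*R**2)
n(Q(-2))/(-48386) = -195*2*sqrt(2)/(-48386) = -195*2*sqrt(2)*(-1/48386) = -390*sqrt(2)*(-1/48386) = 15*sqrt(2)/1861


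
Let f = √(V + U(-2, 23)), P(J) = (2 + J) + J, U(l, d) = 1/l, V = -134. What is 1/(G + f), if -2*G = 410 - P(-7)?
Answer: -422/89311 - I*√538/89311 ≈ -0.0047251 - 0.00025971*I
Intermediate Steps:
P(J) = 2 + 2*J
f = I*√538/2 (f = √(-134 + 1/(-2)) = √(-134 - ½) = √(-269/2) = I*√538/2 ≈ 11.597*I)
G = -211 (G = -(410 - (2 + 2*(-7)))/2 = -(410 - (2 - 14))/2 = -(410 - 1*(-12))/2 = -(410 + 12)/2 = -½*422 = -211)
1/(G + f) = 1/(-211 + I*√538/2)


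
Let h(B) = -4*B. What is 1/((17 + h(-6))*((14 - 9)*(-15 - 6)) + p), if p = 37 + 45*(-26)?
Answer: -1/5438 ≈ -0.00018389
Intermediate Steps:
p = -1133 (p = 37 - 1170 = -1133)
1/((17 + h(-6))*((14 - 9)*(-15 - 6)) + p) = 1/((17 - 4*(-6))*((14 - 9)*(-15 - 6)) - 1133) = 1/((17 + 24)*(5*(-21)) - 1133) = 1/(41*(-105) - 1133) = 1/(-4305 - 1133) = 1/(-5438) = -1/5438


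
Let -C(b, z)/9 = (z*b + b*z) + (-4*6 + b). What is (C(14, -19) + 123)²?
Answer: 25010001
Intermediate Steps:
C(b, z) = 216 - 9*b - 18*b*z (C(b, z) = -9*((z*b + b*z) + (-4*6 + b)) = -9*((b*z + b*z) + (-24 + b)) = -9*(2*b*z + (-24 + b)) = -9*(-24 + b + 2*b*z) = 216 - 9*b - 18*b*z)
(C(14, -19) + 123)² = ((216 - 9*14 - 18*14*(-19)) + 123)² = ((216 - 126 + 4788) + 123)² = (4878 + 123)² = 5001² = 25010001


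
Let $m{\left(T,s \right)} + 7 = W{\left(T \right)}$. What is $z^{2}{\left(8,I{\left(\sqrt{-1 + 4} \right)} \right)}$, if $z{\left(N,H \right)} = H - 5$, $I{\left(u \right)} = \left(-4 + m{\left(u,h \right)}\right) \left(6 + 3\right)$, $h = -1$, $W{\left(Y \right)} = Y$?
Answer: $11059 - 1872 \sqrt{3} \approx 7816.6$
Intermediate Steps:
$m{\left(T,s \right)} = -7 + T$
$I{\left(u \right)} = -99 + 9 u$ ($I{\left(u \right)} = \left(-4 + \left(-7 + u\right)\right) \left(6 + 3\right) = \left(-11 + u\right) 9 = -99 + 9 u$)
$z{\left(N,H \right)} = -5 + H$ ($z{\left(N,H \right)} = H - 5 = -5 + H$)
$z^{2}{\left(8,I{\left(\sqrt{-1 + 4} \right)} \right)} = \left(-5 - \left(99 - 9 \sqrt{-1 + 4}\right)\right)^{2} = \left(-5 - \left(99 - 9 \sqrt{3}\right)\right)^{2} = \left(-104 + 9 \sqrt{3}\right)^{2}$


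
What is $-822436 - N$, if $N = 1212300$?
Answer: $-2034736$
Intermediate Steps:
$-822436 - N = -822436 - 1212300 = -2034736$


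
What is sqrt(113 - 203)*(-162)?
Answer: -486*I*sqrt(10) ≈ -1536.9*I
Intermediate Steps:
sqrt(113 - 203)*(-162) = sqrt(-90)*(-162) = (3*I*sqrt(10))*(-162) = -486*I*sqrt(10)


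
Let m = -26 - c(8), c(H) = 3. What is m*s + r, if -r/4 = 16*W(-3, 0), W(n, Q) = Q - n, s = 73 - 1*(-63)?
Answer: -4136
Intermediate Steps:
s = 136 (s = 73 + 63 = 136)
r = -192 (r = -64*(0 - 1*(-3)) = -64*(0 + 3) = -64*3 = -4*48 = -192)
m = -29 (m = -26 - 1*3 = -26 - 3 = -29)
m*s + r = -29*136 - 192 = -3944 - 192 = -4136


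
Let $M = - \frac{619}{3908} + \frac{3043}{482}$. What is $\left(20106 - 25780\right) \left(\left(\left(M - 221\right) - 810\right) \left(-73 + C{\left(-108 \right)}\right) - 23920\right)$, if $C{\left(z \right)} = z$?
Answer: $- \frac{431728164872905}{470914} \approx -9.1679 \cdot 10^{8}$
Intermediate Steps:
$M = \frac{5796843}{941828}$ ($M = \left(-619\right) \frac{1}{3908} + 3043 \cdot \frac{1}{482} = - \frac{619}{3908} + \frac{3043}{482} = \frac{5796843}{941828} \approx 6.1549$)
$\left(20106 - 25780\right) \left(\left(\left(M - 221\right) - 810\right) \left(-73 + C{\left(-108 \right)}\right) - 23920\right) = \left(20106 - 25780\right) \left(\left(\left(\frac{5796843}{941828} - 221\right) - 810\right) \left(-73 - 108\right) - 23920\right) = - 5674 \left(\left(\left(\frac{5796843}{941828} - 221\right) - 810\right) \left(-181\right) - 23920\right) = - 5674 \left(\left(- \frac{202347145}{941828} - 810\right) \left(-181\right) - 23920\right) = - 5674 \left(\left(- \frac{965227825}{941828}\right) \left(-181\right) - 23920\right) = - 5674 \left(\frac{174706236325}{941828} - 23920\right) = \left(-5674\right) \frac{152177710565}{941828} = - \frac{431728164872905}{470914}$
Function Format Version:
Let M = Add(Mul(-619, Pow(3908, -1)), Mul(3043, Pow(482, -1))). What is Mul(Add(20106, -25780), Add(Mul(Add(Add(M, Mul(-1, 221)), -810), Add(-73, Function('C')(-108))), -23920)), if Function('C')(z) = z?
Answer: Rational(-431728164872905, 470914) ≈ -9.1679e+8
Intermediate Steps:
M = Rational(5796843, 941828) (M = Add(Mul(-619, Rational(1, 3908)), Mul(3043, Rational(1, 482))) = Add(Rational(-619, 3908), Rational(3043, 482)) = Rational(5796843, 941828) ≈ 6.1549)
Mul(Add(20106, -25780), Add(Mul(Add(Add(M, Mul(-1, 221)), -810), Add(-73, Function('C')(-108))), -23920)) = Mul(Add(20106, -25780), Add(Mul(Add(Add(Rational(5796843, 941828), Mul(-1, 221)), -810), Add(-73, -108)), -23920)) = Mul(-5674, Add(Mul(Add(Add(Rational(5796843, 941828), -221), -810), -181), -23920)) = Mul(-5674, Add(Mul(Add(Rational(-202347145, 941828), -810), -181), -23920)) = Mul(-5674, Add(Mul(Rational(-965227825, 941828), -181), -23920)) = Mul(-5674, Add(Rational(174706236325, 941828), -23920)) = Mul(-5674, Rational(152177710565, 941828)) = Rational(-431728164872905, 470914)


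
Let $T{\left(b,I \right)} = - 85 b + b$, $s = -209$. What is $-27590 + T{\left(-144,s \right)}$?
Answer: $-15494$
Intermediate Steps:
$T{\left(b,I \right)} = - 84 b$
$-27590 + T{\left(-144,s \right)} = -27590 - -12096 = -27590 + 12096 = -15494$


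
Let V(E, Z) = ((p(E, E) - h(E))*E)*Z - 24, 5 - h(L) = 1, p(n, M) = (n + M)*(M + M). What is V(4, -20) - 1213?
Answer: -6037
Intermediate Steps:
p(n, M) = 2*M*(M + n) (p(n, M) = (M + n)*(2*M) = 2*M*(M + n))
h(L) = 4 (h(L) = 5 - 1*1 = 5 - 1 = 4)
V(E, Z) = -24 + E*Z*(-4 + 4*E**2) (V(E, Z) = ((2*E*(E + E) - 1*4)*E)*Z - 24 = ((2*E*(2*E) - 4)*E)*Z - 24 = ((4*E**2 - 4)*E)*Z - 24 = ((-4 + 4*E**2)*E)*Z - 24 = (E*(-4 + 4*E**2))*Z - 24 = E*Z*(-4 + 4*E**2) - 24 = -24 + E*Z*(-4 + 4*E**2))
V(4, -20) - 1213 = (-24 - 4*4*(-20) + 4*(-20)*4**3) - 1213 = (-24 + 320 + 4*(-20)*64) - 1213 = (-24 + 320 - 5120) - 1213 = -4824 - 1213 = -6037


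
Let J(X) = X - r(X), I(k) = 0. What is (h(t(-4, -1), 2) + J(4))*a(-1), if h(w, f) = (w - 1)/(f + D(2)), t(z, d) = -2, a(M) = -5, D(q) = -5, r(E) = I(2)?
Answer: -25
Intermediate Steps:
r(E) = 0
J(X) = X (J(X) = X - 1*0 = X + 0 = X)
h(w, f) = (-1 + w)/(-5 + f) (h(w, f) = (w - 1)/(f - 5) = (-1 + w)/(-5 + f))
(h(t(-4, -1), 2) + J(4))*a(-1) = ((-1 - 2)/(-5 + 2) + 4)*(-5) = (-3/(-3) + 4)*(-5) = (-⅓*(-3) + 4)*(-5) = (1 + 4)*(-5) = 5*(-5) = -25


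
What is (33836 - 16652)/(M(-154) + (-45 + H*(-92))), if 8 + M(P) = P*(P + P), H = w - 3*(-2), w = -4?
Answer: 17184/47195 ≈ 0.36411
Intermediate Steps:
H = 2 (H = -4 - 3*(-2) = -4 + 6 = 2)
M(P) = -8 + 2*P² (M(P) = -8 + P*(P + P) = -8 + P*(2*P) = -8 + 2*P²)
(33836 - 16652)/(M(-154) + (-45 + H*(-92))) = (33836 - 16652)/((-8 + 2*(-154)²) + (-45 + 2*(-92))) = 17184/((-8 + 2*23716) + (-45 - 184)) = 17184/((-8 + 47432) - 229) = 17184/(47424 - 229) = 17184/47195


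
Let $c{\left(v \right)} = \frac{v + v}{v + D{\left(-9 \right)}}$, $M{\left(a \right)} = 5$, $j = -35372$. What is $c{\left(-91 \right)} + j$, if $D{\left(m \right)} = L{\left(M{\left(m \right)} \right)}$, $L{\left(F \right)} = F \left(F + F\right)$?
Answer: $- \frac{1450070}{41} \approx -35368.0$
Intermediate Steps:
$L{\left(F \right)} = 2 F^{2}$ ($L{\left(F \right)} = F 2 F = 2 F^{2}$)
$D{\left(m \right)} = 50$ ($D{\left(m \right)} = 2 \cdot 5^{2} = 2 \cdot 25 = 50$)
$c{\left(v \right)} = \frac{2 v}{50 + v}$ ($c{\left(v \right)} = \frac{v + v}{v + 50} = \frac{2 v}{50 + v}$)
$c{\left(-91 \right)} + j = 2 \left(-91\right) \frac{1}{50 - 91} - 35372 = 2 \left(-91\right) \frac{1}{-41} - 35372 = 2 \left(-91\right) \left(- \frac{1}{41}\right) - 35372 = \frac{182}{41} - 35372 = - \frac{1450070}{41}$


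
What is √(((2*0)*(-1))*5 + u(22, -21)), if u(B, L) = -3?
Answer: I*√3 ≈ 1.732*I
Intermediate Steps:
√(((2*0)*(-1))*5 + u(22, -21)) = √(((2*0)*(-1))*5 - 3) = √((0*(-1))*5 - 3) = √(0*5 - 3) = √(0 - 3) = √(-3) = I*√3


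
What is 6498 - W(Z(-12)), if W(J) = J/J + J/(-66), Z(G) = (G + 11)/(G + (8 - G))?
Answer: 3430415/528 ≈ 6497.0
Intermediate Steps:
Z(G) = 11/8 + G/8 (Z(G) = (11 + G)/8 = (11 + G)*(1/8) = 11/8 + G/8)
W(J) = 1 - J/66 (W(J) = 1 + J*(-1/66) = 1 - J/66)
6498 - W(Z(-12)) = 6498 - (1 - (11/8 + (1/8)*(-12))/66) = 6498 - (1 - (11/8 - 3/2)/66) = 6498 - (1 - 1/66*(-1/8)) = 6498 - (1 + 1/528) = 6498 - 1*529/528 = 6498 - 529/528 = 3430415/528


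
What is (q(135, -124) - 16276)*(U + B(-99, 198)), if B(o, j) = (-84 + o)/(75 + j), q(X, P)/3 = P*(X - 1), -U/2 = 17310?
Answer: 208322405644/91 ≈ 2.2893e+9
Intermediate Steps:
U = -34620 (U = -2*17310 = -34620)
q(X, P) = 3*P*(-1 + X) (q(X, P) = 3*(P*(X - 1)) = 3*(P*(-1 + X)) = 3*P*(-1 + X))
B(o, j) = (-84 + o)/(75 + j)
(q(135, -124) - 16276)*(U + B(-99, 198)) = (3*(-124)*(-1 + 135) - 16276)*(-34620 + (-84 - 99)/(75 + 198)) = (3*(-124)*134 - 16276)*(-34620 - 183/273) = (-49848 - 16276)*(-34620 + (1/273)*(-183)) = -66124*(-34620 - 61/91) = -66124*(-3150481/91) = 208322405644/91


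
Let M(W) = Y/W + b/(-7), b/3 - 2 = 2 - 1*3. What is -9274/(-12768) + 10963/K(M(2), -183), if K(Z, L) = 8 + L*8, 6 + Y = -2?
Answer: -282305/41496 ≈ -6.8032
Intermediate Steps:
Y = -8 (Y = -6 - 2 = -8)
b = 3 (b = 6 + 3*(2 - 1*3) = 6 + 3*(2 - 3) = 6 + 3*(-1) = 6 - 3 = 3)
M(W) = -3/7 - 8/W (M(W) = -8/W + 3/(-7) = -8/W + 3*(-⅐) = -8/W - 3/7 = -3/7 - 8/W)
K(Z, L) = 8 + 8*L
-9274/(-12768) + 10963/K(M(2), -183) = -9274/(-12768) + 10963/(8 + 8*(-183)) = -9274*(-1/12768) + 10963/(8 - 1464) = 4637/6384 + 10963/(-1456) = 4637/6384 + 10963*(-1/1456) = 4637/6384 - 10963/1456 = -282305/41496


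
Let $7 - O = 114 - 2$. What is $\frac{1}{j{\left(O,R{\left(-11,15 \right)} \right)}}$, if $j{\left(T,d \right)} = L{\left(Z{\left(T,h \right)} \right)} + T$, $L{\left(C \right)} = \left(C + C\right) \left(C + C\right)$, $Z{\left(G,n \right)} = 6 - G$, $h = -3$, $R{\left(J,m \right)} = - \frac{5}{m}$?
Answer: $\frac{1}{49179} \approx 2.0334 \cdot 10^{-5}$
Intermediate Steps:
$L{\left(C \right)} = 4 C^{2}$ ($L{\left(C \right)} = 2 C 2 C = 4 C^{2}$)
$O = -105$ ($O = 7 - \left(114 - 2\right) = 7 - 112 = -105$)
$j{\left(T,d \right)} = T + 4 \left(6 - T\right)^{2}$ ($j{\left(T,d \right)} = 4 \left(6 - T\right)^{2} + T = T + 4 \left(6 - T\right)^{2}$)
$\frac{1}{j{\left(O,R{\left(-11,15 \right)} \right)}} = \frac{1}{-105 + 4 \left(-6 - 105\right)^{2}} = \frac{1}{-105 + 4 \left(-111\right)^{2}} = \frac{1}{-105 + 4 \cdot 12321} = \frac{1}{-105 + 49284} = \frac{1}{49179}$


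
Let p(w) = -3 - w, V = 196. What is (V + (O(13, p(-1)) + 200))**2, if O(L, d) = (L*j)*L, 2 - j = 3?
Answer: 51529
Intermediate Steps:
j = -1 (j = 2 - 1*3 = 2 - 3 = -1)
O(L, d) = -L**2 (O(L, d) = (L*(-1))*L = (-L)*L = -L**2)
(V + (O(13, p(-1)) + 200))**2 = (196 + (-1*13**2 + 200))**2 = (196 + (-1*169 + 200))**2 = (196 + (-169 + 200))**2 = (196 + 31)**2 = 227**2 = 51529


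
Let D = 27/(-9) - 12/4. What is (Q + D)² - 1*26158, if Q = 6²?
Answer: -25258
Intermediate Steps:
D = -6 (D = 27*(-⅑) - 12*¼ = -3 - 3 = -6)
Q = 36
(Q + D)² - 1*26158 = (36 - 6)² - 1*26158 = 30² - 26158 = 900 - 26158 = -25258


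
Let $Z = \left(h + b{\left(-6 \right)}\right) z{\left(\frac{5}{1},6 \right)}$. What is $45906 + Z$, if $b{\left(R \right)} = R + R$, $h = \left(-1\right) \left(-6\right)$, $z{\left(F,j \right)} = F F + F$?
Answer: $45726$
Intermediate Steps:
$z{\left(F,j \right)} = F + F^{2}$ ($z{\left(F,j \right)} = F^{2} + F = F + F^{2}$)
$h = 6$
$b{\left(R \right)} = 2 R$
$Z = -180$ ($Z = \left(6 + 2 \left(-6\right)\right) \frac{5}{1} \left(1 + \frac{5}{1}\right) = \left(6 - 12\right) 5 \cdot 1 \left(1 + 5 \cdot 1\right) = - 6 \cdot 5 \left(1 + 5\right) = - 6 \cdot 5 \cdot 6 = \left(-6\right) 30 = -180$)
$45906 + Z = 45906 - 180 = 45726$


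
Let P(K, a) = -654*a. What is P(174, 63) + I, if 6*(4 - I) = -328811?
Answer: 81623/6 ≈ 13604.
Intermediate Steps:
I = 328835/6 (I = 4 - ⅙*(-328811) = 4 + 328811/6 = 328835/6 ≈ 54806.)
P(174, 63) + I = -654*63 + 328835/6 = -41202 + 328835/6 = 81623/6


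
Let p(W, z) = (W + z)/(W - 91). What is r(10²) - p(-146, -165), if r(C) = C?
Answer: 23389/237 ≈ 98.688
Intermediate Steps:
p(W, z) = (W + z)/(-91 + W)
r(10²) - p(-146, -165) = 10² - (-146 - 165)/(-91 - 146) = 100 - (-311)/(-237) = 100 - (-1)*(-311)/237 = 100 - 1*311/237 = 100 - 311/237 = 23389/237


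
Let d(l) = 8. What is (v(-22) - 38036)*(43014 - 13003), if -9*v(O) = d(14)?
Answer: -10273725652/9 ≈ -1.1415e+9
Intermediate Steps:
v(O) = -8/9 (v(O) = -⅑*8 = -8/9)
(v(-22) - 38036)*(43014 - 13003) = (-8/9 - 38036)*(43014 - 13003) = -342332/9*30011 = -10273725652/9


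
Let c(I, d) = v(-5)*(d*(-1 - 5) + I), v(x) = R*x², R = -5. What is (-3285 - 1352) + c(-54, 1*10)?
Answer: 9613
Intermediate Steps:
v(x) = -5*x²
c(I, d) = -125*I + 750*d (c(I, d) = (-5*(-5)²)*(d*(-1 - 5) + I) = (-5*25)*(d*(-6) + I) = -125*(-6*d + I) = -125*(I - 6*d) = -125*I + 750*d)
(-3285 - 1352) + c(-54, 1*10) = (-3285 - 1352) + (-125*(-54) + 750*(1*10)) = -4637 + (6750 + 750*10) = -4637 + (6750 + 7500) = -4637 + 14250 = 9613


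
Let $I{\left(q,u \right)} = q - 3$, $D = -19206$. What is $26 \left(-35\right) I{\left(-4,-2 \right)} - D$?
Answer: $25576$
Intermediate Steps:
$I{\left(q,u \right)} = -3 + q$
$26 \left(-35\right) I{\left(-4,-2 \right)} - D = 26 \left(-35\right) \left(-3 - 4\right) - -19206 = \left(-910\right) \left(-7\right) + 19206 = 6370 + 19206 = 25576$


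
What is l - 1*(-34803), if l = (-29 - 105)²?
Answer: 52759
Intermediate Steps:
l = 17956 (l = (-134)² = 17956)
l - 1*(-34803) = 17956 - 1*(-34803) = 17956 + 34803 = 52759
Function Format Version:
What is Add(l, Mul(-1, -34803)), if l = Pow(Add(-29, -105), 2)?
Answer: 52759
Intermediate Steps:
l = 17956 (l = Pow(-134, 2) = 17956)
Add(l, Mul(-1, -34803)) = Add(17956, Mul(-1, -34803)) = Add(17956, 34803) = 52759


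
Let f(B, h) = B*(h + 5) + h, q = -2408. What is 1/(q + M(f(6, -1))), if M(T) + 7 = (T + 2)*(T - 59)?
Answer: -1/3315 ≈ -0.00030166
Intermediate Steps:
f(B, h) = h + B*(5 + h) (f(B, h) = B*(5 + h) + h = h + B*(5 + h))
M(T) = -7 + (-59 + T)*(2 + T) (M(T) = -7 + (T + 2)*(T - 59) = -7 + (2 + T)*(-59 + T) = -7 + (-59 + T)*(2 + T))
1/(q + M(f(6, -1))) = 1/(-2408 + (-125 + (-1 + 5*6 + 6*(-1))² - 57*(-1 + 5*6 + 6*(-1)))) = 1/(-2408 + (-125 + (-1 + 30 - 6)² - 57*(-1 + 30 - 6))) = 1/(-2408 + (-125 + 23² - 57*23)) = 1/(-2408 + (-125 + 529 - 1311)) = 1/(-2408 - 907) = 1/(-3315) = -1/3315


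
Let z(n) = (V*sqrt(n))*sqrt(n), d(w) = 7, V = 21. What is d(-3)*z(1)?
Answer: 147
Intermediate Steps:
z(n) = 21*n (z(n) = (21*sqrt(n))*sqrt(n) = 21*n)
d(-3)*z(1) = 7*(21*1) = 7*21 = 147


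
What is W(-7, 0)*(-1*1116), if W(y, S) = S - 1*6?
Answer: 6696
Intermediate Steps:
W(y, S) = -6 + S (W(y, S) = S - 6 = -6 + S)
W(-7, 0)*(-1*1116) = (-6 + 0)*(-1*1116) = -6*(-1116) = 6696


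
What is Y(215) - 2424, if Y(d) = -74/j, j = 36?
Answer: -43669/18 ≈ -2426.1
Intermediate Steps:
Y(d) = -37/18 (Y(d) = -74/36 = -74*1/36 = -37/18)
Y(215) - 2424 = -37/18 - 2424 = -43669/18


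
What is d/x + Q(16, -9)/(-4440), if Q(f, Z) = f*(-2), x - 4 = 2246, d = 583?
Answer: 22171/83250 ≈ 0.26632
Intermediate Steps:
x = 2250 (x = 4 + 2246 = 2250)
Q(f, Z) = -2*f
d/x + Q(16, -9)/(-4440) = 583/2250 - 2*16/(-4440) = 583*(1/2250) - 32*(-1/4440) = 583/2250 + 4/555 = 22171/83250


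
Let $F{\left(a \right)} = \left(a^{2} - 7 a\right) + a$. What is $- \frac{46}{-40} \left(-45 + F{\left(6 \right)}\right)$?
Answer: $- \frac{207}{4} \approx -51.75$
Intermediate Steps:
$F{\left(a \right)} = a^{2} - 6 a$
$- \frac{46}{-40} \left(-45 + F{\left(6 \right)}\right) = - \frac{46}{-40} \left(-45 + 6 \left(-6 + 6\right)\right) = \left(-46\right) \left(- \frac{1}{40}\right) \left(-45 + 6 \cdot 0\right) = \frac{23 \left(-45 + 0\right)}{20} = \frac{23}{20} \left(-45\right) = - \frac{207}{4}$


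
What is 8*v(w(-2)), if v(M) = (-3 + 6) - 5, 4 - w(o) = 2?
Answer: -16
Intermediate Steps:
w(o) = 2 (w(o) = 4 - 1*2 = 4 - 2 = 2)
v(M) = -2 (v(M) = 3 - 5 = -2)
8*v(w(-2)) = 8*(-2) = -16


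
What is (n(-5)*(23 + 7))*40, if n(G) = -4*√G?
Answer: -4800*I*√5 ≈ -10733.0*I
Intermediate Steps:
(n(-5)*(23 + 7))*40 = ((-4*I*√5)*(23 + 7))*40 = (-4*I*√5*30)*40 = -120*I*√5*40 = -4800*I*√5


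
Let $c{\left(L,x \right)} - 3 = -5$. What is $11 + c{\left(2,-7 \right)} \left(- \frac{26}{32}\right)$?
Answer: $\frac{101}{8} \approx 12.625$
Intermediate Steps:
$c{\left(L,x \right)} = -2$ ($c{\left(L,x \right)} = 3 - 5 = -2$)
$11 + c{\left(2,-7 \right)} \left(- \frac{26}{32}\right) = 11 - 2 \left(- \frac{26}{32}\right) = 11 - 2 \left(\left(-26\right) \frac{1}{32}\right) = 11 - - \frac{13}{8} = 11 + \frac{13}{8} = \frac{101}{8}$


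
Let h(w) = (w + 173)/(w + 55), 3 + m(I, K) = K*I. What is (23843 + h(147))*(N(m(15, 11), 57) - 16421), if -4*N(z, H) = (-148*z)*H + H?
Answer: 3132939697973/404 ≈ 7.7548e+9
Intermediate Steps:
m(I, K) = -3 + I*K (m(I, K) = -3 + K*I = -3 + I*K)
N(z, H) = -H/4 + 37*H*z (N(z, H) = -((-148*z)*H + H)/4 = -(-148*H*z + H)/4 = -(H - 148*H*z)/4 = -H/4 + 37*H*z)
h(w) = (173 + w)/(55 + w)
(23843 + h(147))*(N(m(15, 11), 57) - 16421) = (23843 + (173 + 147)/(55 + 147))*((1/4)*57*(-1 + 148*(-3 + 15*11)) - 16421) = (23843 + 320/202)*((1/4)*57*(-1 + 148*(-3 + 165)) - 16421) = (23843 + (1/202)*320)*((1/4)*57*(-1 + 148*162) - 16421) = (23843 + 160/101)*((1/4)*57*(-1 + 23976) - 16421) = 2408303*((1/4)*57*23975 - 16421)/101 = 2408303*(1366575/4 - 16421)/101 = (2408303/101)*(1300891/4) = 3132939697973/404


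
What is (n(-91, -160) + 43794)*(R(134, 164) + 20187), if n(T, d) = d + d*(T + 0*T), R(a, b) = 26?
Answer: 1176275322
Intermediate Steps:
n(T, d) = d + T*d (n(T, d) = d + d*(T + 0) = d + d*T = d + T*d)
(n(-91, -160) + 43794)*(R(134, 164) + 20187) = (-160*(1 - 91) + 43794)*(26 + 20187) = (-160*(-90) + 43794)*20213 = (14400 + 43794)*20213 = 58194*20213 = 1176275322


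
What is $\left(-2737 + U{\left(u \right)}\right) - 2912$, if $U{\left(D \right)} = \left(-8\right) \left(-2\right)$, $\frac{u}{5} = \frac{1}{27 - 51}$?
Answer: $-5633$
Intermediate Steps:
$u = - \frac{5}{24}$ ($u = \frac{5}{27 - 51} = \frac{5}{-24} = 5 \left(- \frac{1}{24}\right) = - \frac{5}{24} \approx -0.20833$)
$U{\left(D \right)} = 16$
$\left(-2737 + U{\left(u \right)}\right) - 2912 = \left(-2737 + 16\right) - 2912 = -2721 - 2912 = -5633$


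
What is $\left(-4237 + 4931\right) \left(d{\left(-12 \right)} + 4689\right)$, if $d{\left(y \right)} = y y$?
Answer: $3354102$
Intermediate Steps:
$d{\left(y \right)} = y^{2}$
$\left(-4237 + 4931\right) \left(d{\left(-12 \right)} + 4689\right) = \left(-4237 + 4931\right) \left(\left(-12\right)^{2} + 4689\right) = 694 \left(144 + 4689\right) = 694 \cdot 4833 = 3354102$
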